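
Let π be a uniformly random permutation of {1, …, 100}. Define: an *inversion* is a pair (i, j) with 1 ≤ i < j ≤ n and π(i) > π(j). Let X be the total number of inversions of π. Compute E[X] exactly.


Write X = Σ X_I over the C(100, 2) = 4950 pairs i < j, with X_I the indicator of one inversion.
There are 4950 indicators.
For each fixed pair i < j, the values π(i) and π(j) are two distinct elements of {1, …, 100} in uniformly random order; by symmetry P[π(i) > π(j)] = 1/2.
By linearity: E[X] = 4950 · (1/2) = C(100, 2) · (1/2) = 4950/2 = 2475 ≈ 2475.000.

E[X] = 2475 = 2475.000.


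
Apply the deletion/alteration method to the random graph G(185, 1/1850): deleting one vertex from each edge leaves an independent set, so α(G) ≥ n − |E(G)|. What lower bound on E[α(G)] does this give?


E[|E(G)|] = C(185, 2)·p = 17020 · (1/1850) = 46/5.
E[α(G)] ≥ n − E[|E(G)|] = 185 − 46/5 = 879/5.
Numerically: ≈ 175.80000.
(This is only a lower bound; the true E[α(G)] may be larger.)

E[α(G)] ≥ 879/5 ≈ 175.80000.


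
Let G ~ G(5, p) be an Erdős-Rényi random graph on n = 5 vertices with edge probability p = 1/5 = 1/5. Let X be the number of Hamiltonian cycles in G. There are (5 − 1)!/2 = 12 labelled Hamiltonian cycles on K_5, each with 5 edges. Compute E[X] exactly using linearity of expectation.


K_5 has (5 − 1)!/2 = 12 labelled Hamiltonian cycles.
For each such Hamiltonian cycle H, let X_H = 1 if all 5 edges of H are present in G. Then P[X_H = 1] = p^{5} = (1/5)^{5} = 1/3125.
By linearity: E[X] = Σ_H E[X_H] = 12 · p^{5} = 12 · 1/3125 = 12/3125.
Numerically: E[X] ≈ 0.00384.

E[X] = 12 · (1/5)^{5} = 12/3125 ≈ 0.00384.


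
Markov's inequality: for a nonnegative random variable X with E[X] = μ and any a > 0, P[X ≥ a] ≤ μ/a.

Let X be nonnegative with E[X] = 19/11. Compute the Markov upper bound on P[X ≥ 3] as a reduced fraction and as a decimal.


μ = E[X] = 19/11, a = 3.
Markov: P[X ≥ 3] ≤ μ/a = (19/11)/3 = 19/33.
Numerically: ≈ 0.576.
(Since a = 3 > μ = 1.727, the bound 19/33 is < 1 and informative.)

P[X ≥ 3] ≤ 19/33 ≈ 0.576.


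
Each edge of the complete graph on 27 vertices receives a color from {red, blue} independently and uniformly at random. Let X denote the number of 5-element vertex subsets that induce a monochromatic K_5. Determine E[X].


Let X = Σ_S X_S over the C(27, 5) = 80730 subsets S of size 5, where X_S = 1 if the K_5 on S is monochromatic.
For a fixed S, the K_5 on S has C(5, 2) = 10 edges. P[all 10 edges red] = (1/2)^10, and likewise for blue, so P[monochromatic] = 2·(1/2)^10 = 2^{1 − 10} = 1/512.
Summing: E[X] = C(27, 5) · 2^{1 − 10} = 80730 · 1/512 = 40365/256.
Numerically: E[X] ≈ 157.67578.

E[X] = C(27,5)·2^(1−C(5,2)) = 40365/256 ≈ 157.67578.


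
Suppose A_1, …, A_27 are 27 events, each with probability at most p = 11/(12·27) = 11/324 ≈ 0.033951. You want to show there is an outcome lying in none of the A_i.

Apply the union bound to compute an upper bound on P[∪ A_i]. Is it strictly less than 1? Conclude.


Union bound: P[∪_{i=1}^{27} A_i] ≤ Σ_i P[A_i] ≤ 27·p = 27·(11/324) = 11/12.
Numerically: 11/12 ≈ 0.916667.
Is 11/12 < 1? YES.
Since P[∪ A_i] ≤ 11/12 < 1, the complement has P[∩ A_i^c] ≥ 1 − 11/12 = 1/12 > 0, so some outcome avoids every A_i.

27·p = 11/12 ≈ 0.916667; existence CERTIFIED by the union bound.


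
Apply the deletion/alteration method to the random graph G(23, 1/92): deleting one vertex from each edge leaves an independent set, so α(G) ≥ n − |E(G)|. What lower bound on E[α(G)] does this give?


E[|E(G)|] = C(23, 2)·p = 253 · (1/92) = 11/4.
E[α(G)] ≥ n − E[|E(G)|] = 23 − 11/4 = 81/4.
Numerically: ≈ 20.250000.
(This is only a lower bound; the true E[α(G)] may be larger.)

E[α(G)] ≥ 81/4 ≈ 20.250000.


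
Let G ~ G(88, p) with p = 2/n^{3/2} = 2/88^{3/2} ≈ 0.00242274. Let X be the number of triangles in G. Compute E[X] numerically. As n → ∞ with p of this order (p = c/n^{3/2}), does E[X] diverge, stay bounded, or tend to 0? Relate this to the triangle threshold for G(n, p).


Number of potential triangles: C(88, 3) = 109736.
Each occurs with probability p³ ≈ (0.00242274)³ ≈ 1.42206014e-08.
By linearity: E[X] = C(88, 3)·p³ ≈ 109736 · 1.42206014e-08 ≈ 0.001561.
Since α = 3/2 > 1, p = c/n^{3/2} = o(1/n) is below the triangle threshold p ~ 1/n. Asymptotically E[X] ~ (c³/6)·n^{3(1−α)} = (2³/6)·n^{-1.5} → 0, so by Markov's inequality G has no triangles w.h.p.

E[X] ≈ 0.001561; in regime p = Θ(1/n^{3/2}) E[X] tends to 0 (below the triangle threshold p ~ 1/n).


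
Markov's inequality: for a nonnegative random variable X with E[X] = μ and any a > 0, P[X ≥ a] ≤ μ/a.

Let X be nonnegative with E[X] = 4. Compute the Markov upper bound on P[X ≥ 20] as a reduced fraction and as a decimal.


μ = E[X] = 4, a = 20.
Markov: P[X ≥ 20] ≤ μ/a = (4)/20 = 1/5.
Numerically: ≈ 0.20000.
(Since a = 20 > μ = 4.00000, the bound 1/5 is < 1 and informative.)

P[X ≥ 20] ≤ 1/5 ≈ 0.20000.


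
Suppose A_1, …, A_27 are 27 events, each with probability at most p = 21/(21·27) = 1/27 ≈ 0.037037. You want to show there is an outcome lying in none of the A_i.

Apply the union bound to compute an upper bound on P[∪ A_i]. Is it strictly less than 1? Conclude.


Union bound: P[∪_{i=1}^{27} A_i] ≤ Σ_i P[A_i] ≤ 27·p = 27·(1/27) = 1.
Numerically: 1 ≈ 1.000000.
Is 1 < 1? NO.
Since the bound 1 is ≥ 1, the union bound is uninformative here; it does NOT by itself certify existence.

27·p = 1 ≈ 1.000000; existence NOT certified by the union bound.


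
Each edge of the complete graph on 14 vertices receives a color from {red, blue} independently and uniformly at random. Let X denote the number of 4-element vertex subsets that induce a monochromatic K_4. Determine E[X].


Let X = Σ_S X_S over the C(14, 4) = 1001 subsets S of size 4, where X_S = 1 if the K_4 on S is monochromatic.
For a fixed S, the K_4 on S has C(4, 2) = 6 edges. P[all 6 edges red] = (1/2)^6, and likewise for blue, so P[monochromatic] = 2·(1/2)^6 = 2^{1 − 6} = 1/32.
By linearity of expectation: E[X] = C(14, 4) · 2^{1 − 6} = 1001 · 1/32 = 1001/32.
Numerically: E[X] ≈ 31.28125.

E[X] = C(14,4)·2^(1−C(4,2)) = 1001/32 ≈ 31.28125.


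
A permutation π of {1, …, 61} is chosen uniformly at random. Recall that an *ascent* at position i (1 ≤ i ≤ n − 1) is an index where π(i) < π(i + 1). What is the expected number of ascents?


Write X = Σ X_I over i = 1, …, 60, with X_I the indicator of one ascent.
There are 60 indicators.
For each fixed i, the pair (π(i), π(i+1)) is a uniformly random ordered pair of distinct values from {1, …, 61}; by symmetry P[π(i) < π(i+1)] = 1/2.
By linearity: E[X] = 60 · (1/2) = (61 − 1) · (1/2) = 30 ≈ 30.00000.

E[X] = 30 = 30.00000.


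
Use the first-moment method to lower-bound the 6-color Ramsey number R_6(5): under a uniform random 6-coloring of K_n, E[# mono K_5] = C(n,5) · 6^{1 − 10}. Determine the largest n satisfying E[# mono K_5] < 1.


We need C(n, 5) · 6^{1 − 10} < 1, i.e. C(n, 5) < 6^{10 − 1} = 10077696.
Check values of n near the boundary:
  n = 66: C(66, 5) = 8936928; 8936928 < 10077696? YES
  n = 67: C(67, 5) = 9657648; 9657648 < 10077696? YES
  n = 68: C(68, 5) = 10424128; 10424128 < 10077696? NO
The largest n with C(n, 5) < 10077696 is n = 67 (where E[X] = 67067/69984 ≈ 0.958319). Hence R_6(5) > 67, i.e. R_6(5) ≥ 68.

Largest n = 67; hence R_6(5) > 67.


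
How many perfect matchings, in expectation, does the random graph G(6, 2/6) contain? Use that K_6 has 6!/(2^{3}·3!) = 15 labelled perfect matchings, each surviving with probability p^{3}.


K_6 has 6!/(2^{3}·3!) = 15 labelled perfect matchings.
For each such perfect matching H, let X_H = 1 if all 3 edges of H are present in G. Then P[X_H = 1] = p^{3} = (1/3)^{3} = 1/27.
By linearity of expectation: E[X] = Σ_H E[X_H] = 15 · p^{3} = 15 · 1/27 = 5/9.
Numerically: E[X] ≈ 0.55556.

E[X] = 15 · (1/3)^{3} = 5/9 ≈ 0.55556.


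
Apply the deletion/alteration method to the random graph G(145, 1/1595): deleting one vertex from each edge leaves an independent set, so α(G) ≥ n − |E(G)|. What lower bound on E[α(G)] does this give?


E[|E(G)|] = C(145, 2)·p = 10440 · (1/1595) = 72/11.
E[α(G)] ≥ n − E[|E(G)|] = 145 − 72/11 = 1523/11.
Numerically: ≈ 138.45455.
(This is only a lower bound; the true E[α(G)] may be larger.)

E[α(G)] ≥ 1523/11 ≈ 138.45455.


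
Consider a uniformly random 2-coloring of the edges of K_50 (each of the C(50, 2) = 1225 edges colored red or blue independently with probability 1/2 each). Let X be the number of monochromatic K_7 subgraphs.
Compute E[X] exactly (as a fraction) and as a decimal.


Let X = Σ_S X_S over the C(50, 7) = 99884400 subsets S of size 7, where X_S = 1 if the K_7 on S is monochromatic.
For a fixed S, the K_7 on S has C(7, 2) = 21 edges. P[all 21 edges red] = (1/2)^21, and likewise for blue, so P[monochromatic] = 2·(1/2)^21 = 2^{1 − 21} = 1/1048576.
By linearity of expectation: E[X] = C(50, 7) · 2^{1 − 21} = 99884400 · 1/1048576 = 6242775/65536.
Numerically: E[X] ≈ 95.257187.

E[X] = C(50,7)·2^(1−C(7,2)) = 6242775/65536 ≈ 95.257187.


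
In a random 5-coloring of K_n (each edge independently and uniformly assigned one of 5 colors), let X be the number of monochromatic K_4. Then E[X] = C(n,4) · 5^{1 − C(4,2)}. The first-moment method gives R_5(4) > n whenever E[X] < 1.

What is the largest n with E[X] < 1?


We need C(n, 4) · 5^{1 − 6} < 1, i.e. C(n, 4) < 5^{6 − 1} = 3125.
Check values of n near the boundary:
  n = 17: C(17, 4) = 2380; 2380 < 3125? YES
  n = 18: C(18, 4) = 3060; 3060 < 3125? YES
  n = 19: C(19, 4) = 3876; 3876 < 3125? NO
  n = 20: C(20, 4) = 4845; 4845 < 3125? NO
  n = 21: C(21, 4) = 5985; 5985 < 3125? NO
The largest n with C(n, 4) < 3125 is n = 18 (where E[X] = 612/625 ≈ 0.979200). Hence R_5(4) > 18, i.e. R_5(4) ≥ 19.

Largest n = 18; hence R_5(4) > 18.


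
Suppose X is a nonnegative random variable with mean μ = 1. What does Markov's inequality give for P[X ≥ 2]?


μ = E[X] = 1, a = 2.
Markov: P[X ≥ 2] ≤ μ/a = (1)/2 = 1/2.
Numerically: ≈ 0.500000.
(Since a = 2 > μ = 1.000000, the bound 1/2 is < 1 and informative.)

P[X ≥ 2] ≤ 1/2 ≈ 0.500000.


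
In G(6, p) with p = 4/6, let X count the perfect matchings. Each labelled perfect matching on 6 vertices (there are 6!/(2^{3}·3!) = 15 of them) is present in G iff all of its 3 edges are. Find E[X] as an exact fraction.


K_6 has 6!/(2^{3}·3!) = 15 labelled perfect matchings.
For each such perfect matching H, let X_H = 1 if all 3 edges of H are present in G. Then P[X_H = 1] = p^{3} = (2/3)^{3} = 8/27.
By linearity: E[X] = Σ_H E[X_H] = 15 · p^{3} = 15 · 8/27 = 40/9.
Numerically: E[X] ≈ 4.4444.

E[X] = 15 · (2/3)^{3} = 40/9 ≈ 4.4444.


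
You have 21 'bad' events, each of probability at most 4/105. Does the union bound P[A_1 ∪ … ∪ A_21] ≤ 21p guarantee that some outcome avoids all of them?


Union bound: P[∪_{i=1}^{21} A_i] ≤ Σ_i P[A_i] ≤ 21·p = 21·(4/105) = 4/5.
Numerically: 4/5 ≈ 0.800.
Is 4/5 < 1? YES.
Since P[∪ A_i] ≤ 4/5 < 1, the complement has P[∩ A_i^c] ≥ 1 − 4/5 = 1/5 > 0, so some outcome avoids every A_i.

21·p = 4/5 ≈ 0.800; existence CERTIFIED by the union bound.


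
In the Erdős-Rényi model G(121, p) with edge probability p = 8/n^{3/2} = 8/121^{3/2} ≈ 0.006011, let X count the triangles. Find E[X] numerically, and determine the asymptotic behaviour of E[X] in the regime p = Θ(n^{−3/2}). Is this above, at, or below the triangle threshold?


Number of potential triangles: C(121, 3) = 287980.
Each occurs with probability p³ ≈ (0.006011)³ ≈ 2.171380e-07.
By linearity: E[X] = C(121, 3)·p³ ≈ 287980 · 2.171380e-07 ≈ 0.0625.
Since α = 3/2 > 1, p = c/n^{3/2} = o(1/n) is below the triangle threshold p ~ 1/n. Asymptotically E[X] ~ (c³/6)·n^{3(1−α)} = (8³/6)·n^{-1.5} → 0, so by Markov's inequality G has no triangles w.h.p.

E[X] ≈ 0.0625; in regime p = Θ(1/n^{3/2}) E[X] tends to 0 (below the triangle threshold p ~ 1/n).


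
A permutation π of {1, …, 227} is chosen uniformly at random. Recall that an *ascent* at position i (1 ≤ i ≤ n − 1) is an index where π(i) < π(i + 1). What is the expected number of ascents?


Write X = Σ X_I over i = 1, …, 226, with X_I the indicator of one ascent.
There are 226 indicators.
For each fixed i, the pair (π(i), π(i+1)) is a uniformly random ordered pair of distinct values from {1, …, 227}; by symmetry P[π(i) < π(i+1)] = 1/2.
By linearity: E[X] = 226 · (1/2) = (227 − 1) · (1/2) = 113 ≈ 113.000.

E[X] = 113 = 113.000.


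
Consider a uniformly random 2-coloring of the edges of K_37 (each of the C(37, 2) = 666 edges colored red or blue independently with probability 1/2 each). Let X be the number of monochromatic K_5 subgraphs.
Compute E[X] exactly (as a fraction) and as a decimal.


Let X = Σ_S X_S over the C(37, 5) = 435897 subsets S of size 5, where X_S = 1 if the K_5 on S is monochromatic.
For a fixed S, the K_5 on S has C(5, 2) = 10 edges. P[all 10 edges red] = (1/2)^10, and likewise for blue, so P[monochromatic] = 2·(1/2)^10 = 2^{1 − 10} = 1/512.
By linearity of expectation: E[X] = C(37, 5) · 2^{1 − 10} = 435897 · 1/512 = 435897/512.
Numerically: E[X] ≈ 851.3613.

E[X] = C(37,5)·2^(1−C(5,2)) = 435897/512 ≈ 851.3613.


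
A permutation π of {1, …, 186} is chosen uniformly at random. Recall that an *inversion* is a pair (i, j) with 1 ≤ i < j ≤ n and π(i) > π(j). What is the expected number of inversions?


Write X = Σ X_I over the C(186, 2) = 17205 pairs i < j, with X_I the indicator of one inversion.
There are 17205 indicators.
For each fixed pair i < j, the values π(i) and π(j) are two distinct elements of {1, …, 186} in uniformly random order; by symmetry P[π(i) > π(j)] = 1/2.
By linearity: E[X] = 17205 · (1/2) = C(186, 2) · (1/2) = 17205/2 = 17205/2 ≈ 8602.5000.

E[X] = 17205/2 = 8602.5000.


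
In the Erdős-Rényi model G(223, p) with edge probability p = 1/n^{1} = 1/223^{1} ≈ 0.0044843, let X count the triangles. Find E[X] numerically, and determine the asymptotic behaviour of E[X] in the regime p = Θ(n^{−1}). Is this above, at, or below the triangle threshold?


Number of potential triangles: C(223, 3) = 1823471.
Each occurs with probability p³ ≈ (0.0044843)³ ≈ 9.0174846e-08.
By linearity: E[X] = C(223, 3)·p³ ≈ 1823471 · 9.0174846e-08 ≈ 0.16443.
Here α = 1, so p = 1/n is exactly at the triangle threshold p ~ 1/n. Asymptotically E[X] → c³/6 = 1³/6 = 1/6 ≈ 0.16667, a bounded constant. In this regime the triangle count is asymptotically Poisson(c³/6).

E[X] ≈ 0.16443; in regime p = Θ(1/n^{1}) E[X] stays bounded (at the triangle threshold p ~ 1/n).


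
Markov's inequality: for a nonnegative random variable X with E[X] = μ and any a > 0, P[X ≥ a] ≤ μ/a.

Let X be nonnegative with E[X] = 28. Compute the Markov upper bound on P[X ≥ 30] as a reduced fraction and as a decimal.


μ = E[X] = 28, a = 30.
Markov: P[X ≥ 30] ≤ μ/a = (28)/30 = 14/15.
Numerically: ≈ 0.933.
(Since a = 30 > μ = 28.000, the bound 14/15 is < 1 and informative.)

P[X ≥ 30] ≤ 14/15 ≈ 0.933.


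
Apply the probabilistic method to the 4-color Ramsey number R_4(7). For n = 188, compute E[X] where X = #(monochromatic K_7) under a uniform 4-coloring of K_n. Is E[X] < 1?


E[X] = C(188, 7) · 4^{1 − 21} = 1470936391496 · 4^{−20} = 1470936391496/1099511627776.
As a reduced fraction: E[X] = 183867048937/137438953472 ≈ 1.3378.
Is E[X] < 1? NO.
Since E[X] ≥ 1, the first-moment bound is inconclusive at n = 188; it does NOT by itself certify R_4(7) > 188.

E[X] = 183867048937/137438953472 ≈ 1.3378; E[X] ≥ 1; first-moment method inconclusive here.


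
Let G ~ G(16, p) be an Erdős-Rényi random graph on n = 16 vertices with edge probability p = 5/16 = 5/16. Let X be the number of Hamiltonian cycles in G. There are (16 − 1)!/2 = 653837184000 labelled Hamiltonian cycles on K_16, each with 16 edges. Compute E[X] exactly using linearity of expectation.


K_16 has (16 − 1)!/2 = 653837184000 labelled Hamiltonian cycles.
For each such Hamiltonian cycle H, let X_H = 1 if all 16 edges of H are present in G. Then P[X_H = 1] = p^{16} = (5/16)^{16} = 152587890625/18446744073709551616.
Summing the indicators: E[X] = Σ_H E[X_H] = 653837184000 · p^{16} = 653837184000 · 152587890625/18446744073709551616 = 97429332733154296875/18014398509481984.
Numerically: E[X] ≈ 5.41e+03.

E[X] = 653837184000 · (5/16)^{16} = 97429332733154296875/18014398509481984 ≈ 5.41e+03.


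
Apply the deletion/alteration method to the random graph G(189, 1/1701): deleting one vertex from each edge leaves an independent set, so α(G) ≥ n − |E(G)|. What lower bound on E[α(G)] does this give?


E[|E(G)|] = C(189, 2)·p = 17766 · (1/1701) = 94/9.
E[α(G)] ≥ n − E[|E(G)|] = 189 − 94/9 = 1607/9.
Numerically: ≈ 178.5556.
(This is only a lower bound; the true E[α(G)] may be larger.)

E[α(G)] ≥ 1607/9 ≈ 178.5556.


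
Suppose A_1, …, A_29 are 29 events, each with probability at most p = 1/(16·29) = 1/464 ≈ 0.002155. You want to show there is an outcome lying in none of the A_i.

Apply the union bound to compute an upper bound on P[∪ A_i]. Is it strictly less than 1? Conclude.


Union bound: P[∪_{i=1}^{29} A_i] ≤ Σ_i P[A_i] ≤ 29·p = 29·(1/464) = 1/16.
Numerically: 1/16 ≈ 0.062500.
Is 1/16 < 1? YES.
Since P[∪ A_i] ≤ 1/16 < 1, the complement has P[∩ A_i^c] ≥ 1 − 1/16 = 15/16 > 0, so some outcome avoids every A_i.

29·p = 1/16 ≈ 0.062500; existence CERTIFIED by the union bound.


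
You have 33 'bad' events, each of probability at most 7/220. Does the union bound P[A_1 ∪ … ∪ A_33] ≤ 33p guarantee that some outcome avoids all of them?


Union bound: P[∪_{i=1}^{33} A_i] ≤ Σ_i P[A_i] ≤ 33·p = 33·(7/220) = 21/20.
Numerically: 21/20 ≈ 1.0500.
Is 21/20 < 1? NO.
Since the bound 21/20 is ≥ 1, the union bound is uninformative here; it does NOT by itself certify existence.

33·p = 21/20 ≈ 1.0500; existence NOT certified by the union bound.


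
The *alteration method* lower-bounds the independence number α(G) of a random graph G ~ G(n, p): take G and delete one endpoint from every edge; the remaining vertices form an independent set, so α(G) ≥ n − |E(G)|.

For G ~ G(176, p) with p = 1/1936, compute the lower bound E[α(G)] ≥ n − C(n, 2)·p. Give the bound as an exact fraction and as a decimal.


E[|E(G)|] = C(176, 2)·p = 15400 · (1/1936) = 175/22.
E[α(G)] ≥ n − E[|E(G)|] = 176 − 175/22 = 3697/22.
Numerically: ≈ 168.045455.
(This is only a lower bound; the true E[α(G)] may be larger.)

E[α(G)] ≥ 3697/22 ≈ 168.045455.


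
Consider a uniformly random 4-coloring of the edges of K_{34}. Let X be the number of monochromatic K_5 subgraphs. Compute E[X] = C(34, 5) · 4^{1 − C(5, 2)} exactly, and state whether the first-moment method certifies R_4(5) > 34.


E[X] = C(34, 5) · 4^{1 − 10} = 278256 · 4^{−9} = 278256/262144.
As a reduced fraction: E[X] = 17391/16384 ≈ 1.061.
Is E[X] < 1? NO.
Since E[X] ≥ 1, the first-moment bound is inconclusive at n = 34; it does NOT by itself certify R_4(5) > 34.

E[X] = 17391/16384 ≈ 1.061; E[X] ≥ 1; first-moment method inconclusive here.


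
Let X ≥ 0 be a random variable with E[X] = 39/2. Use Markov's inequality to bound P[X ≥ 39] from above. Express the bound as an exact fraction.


μ = E[X] = 39/2, a = 39.
Markov: P[X ≥ 39] ≤ μ/a = (39/2)/39 = 1/2.
Numerically: ≈ 0.500000.
(Since a = 39 > μ = 19.500000, the bound 1/2 is < 1 and informative.)

P[X ≥ 39] ≤ 1/2 ≈ 0.500000.


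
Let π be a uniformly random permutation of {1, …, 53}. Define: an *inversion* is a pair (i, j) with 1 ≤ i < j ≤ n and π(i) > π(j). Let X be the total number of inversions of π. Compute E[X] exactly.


Write X = Σ X_I over the C(53, 2) = 1378 pairs i < j, with X_I the indicator of one inversion.
There are 1378 indicators.
For each fixed pair i < j, the values π(i) and π(j) are two distinct elements of {1, …, 53} in uniformly random order; by symmetry P[π(i) > π(j)] = 1/2.
By linearity: E[X] = 1378 · (1/2) = C(53, 2) · (1/2) = 1378/2 = 689 ≈ 689.000000.

E[X] = 689 = 689.000000.


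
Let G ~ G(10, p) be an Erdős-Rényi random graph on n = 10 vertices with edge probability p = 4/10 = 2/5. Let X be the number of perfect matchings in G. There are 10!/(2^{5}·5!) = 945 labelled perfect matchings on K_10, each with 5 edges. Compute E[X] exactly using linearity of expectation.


K_10 has 10!/(2^{5}·5!) = 945 labelled perfect matchings.
For each such perfect matching H, let X_H = 1 if all 5 edges of H are present in G. Then P[X_H = 1] = p^{5} = (2/5)^{5} = 32/3125.
Summing the indicators: E[X] = Σ_H E[X_H] = 945 · p^{5} = 945 · 32/3125 = 6048/625.
Numerically: E[X] ≈ 9.6768.

E[X] = 945 · (2/5)^{5} = 6048/625 ≈ 9.6768.


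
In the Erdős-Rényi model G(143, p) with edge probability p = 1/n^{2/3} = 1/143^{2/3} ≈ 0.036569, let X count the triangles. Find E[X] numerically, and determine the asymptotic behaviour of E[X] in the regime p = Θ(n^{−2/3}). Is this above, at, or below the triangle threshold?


Number of potential triangles: C(143, 3) = 477191.
Each occurs with probability p³ ≈ (0.036569)³ ≈ 4.8902147e-05.
By linearity: E[X] = C(143, 3)·p³ ≈ 477191 · 4.8902147e-05 ≈ 23.33566.
Since α = 2/3 < 1, p = c/n^{2/3} ≫ 1/n is above the triangle threshold p ~ 1/n. Asymptotically E[X] ~ (c³/6)·n^{3(1−α)} = (1³/6)·n^{1} → ∞; triangles are abundant w.h.p.

E[X] ≈ 23.33566; in regime p = Θ(1/n^{2/3}) E[X] diverges (above the triangle threshold p ~ 1/n).


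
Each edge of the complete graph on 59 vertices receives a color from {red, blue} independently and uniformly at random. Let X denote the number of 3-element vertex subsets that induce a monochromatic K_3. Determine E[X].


Let X = Σ_S X_S over the C(59, 3) = 32509 subsets S of size 3, where X_S = 1 if the K_3 on S is monochromatic.
For a fixed S, the K_3 on S has C(3, 2) = 3 edges. P[all 3 edges red] = (1/2)^3, and likewise for blue, so P[monochromatic] = 2·(1/2)^3 = 2^{1 − 3} = 1/4.
By linearity: E[X] = C(59, 3) · 2^{1 − 3} = 32509 · 1/4 = 32509/4.
Numerically: E[X] ≈ 8127.250000.

E[X] = C(59,3)·2^(1−C(3,2)) = 32509/4 ≈ 8127.250000.


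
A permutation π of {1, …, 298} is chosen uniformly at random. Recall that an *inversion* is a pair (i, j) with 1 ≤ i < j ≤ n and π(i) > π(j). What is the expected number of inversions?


Write X = Σ X_I over the C(298, 2) = 44253 pairs i < j, with X_I the indicator of one inversion.
There are 44253 indicators.
For each fixed pair i < j, the values π(i) and π(j) are two distinct elements of {1, …, 298} in uniformly random order; by symmetry P[π(i) > π(j)] = 1/2.
By linearity: E[X] = 44253 · (1/2) = C(298, 2) · (1/2) = 44253/2 = 44253/2 ≈ 22126.500000.

E[X] = 44253/2 = 22126.500000.


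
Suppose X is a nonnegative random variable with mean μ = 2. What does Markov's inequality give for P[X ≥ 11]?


μ = E[X] = 2, a = 11.
Markov: P[X ≥ 11] ≤ μ/a = (2)/11 = 2/11.
Numerically: ≈ 0.181818.
(Since a = 11 > μ = 2.000000, the bound 2/11 is < 1 and informative.)

P[X ≥ 11] ≤ 2/11 ≈ 0.181818.


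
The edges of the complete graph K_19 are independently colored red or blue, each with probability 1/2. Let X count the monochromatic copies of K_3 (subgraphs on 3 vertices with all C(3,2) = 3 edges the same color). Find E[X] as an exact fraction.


Let X = Σ_S X_S over the C(19, 3) = 969 subsets S of size 3, where X_S = 1 if the K_3 on S is monochromatic.
For a fixed S, the K_3 on S has C(3, 2) = 3 edges. P[all 3 edges red] = (1/2)^3, and likewise for blue, so P[monochromatic] = 2·(1/2)^3 = 2^{1 − 3} = 1/4.
By linearity of expectation: E[X] = C(19, 3) · 2^{1 − 3} = 969 · 1/4 = 969/4.
Numerically: E[X] ≈ 242.250000.

E[X] = C(19,3)·2^(1−C(3,2)) = 969/4 ≈ 242.250000.


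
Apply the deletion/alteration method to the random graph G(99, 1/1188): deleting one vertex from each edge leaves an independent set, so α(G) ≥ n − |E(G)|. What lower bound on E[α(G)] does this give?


E[|E(G)|] = C(99, 2)·p = 4851 · (1/1188) = 49/12.
E[α(G)] ≥ n − E[|E(G)|] = 99 − 49/12 = 1139/12.
Numerically: ≈ 94.91667.
(This is only a lower bound; the true E[α(G)] may be larger.)

E[α(G)] ≥ 1139/12 ≈ 94.91667.


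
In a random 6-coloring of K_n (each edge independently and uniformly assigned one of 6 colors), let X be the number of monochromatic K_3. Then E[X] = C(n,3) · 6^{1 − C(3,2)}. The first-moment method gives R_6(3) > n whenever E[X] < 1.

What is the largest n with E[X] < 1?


We need C(n, 3) · 6^{1 − 3} < 1, i.e. C(n, 3) < 6^{3 − 1} = 36.
Check values of n near the boundary:
  n = 5: C(5, 3) = 10; 10 < 36? YES
  n = 6: C(6, 3) = 20; 20 < 36? YES
  n = 7: C(7, 3) = 35; 35 < 36? YES
  n = 8: C(8, 3) = 56; 56 < 36? NO
The largest n with C(n, 3) < 36 is n = 7 (where E[X] = 35/36 ≈ 0.9722). Hence R_6(3) > 7, i.e. R_6(3) ≥ 8.

Largest n = 7; hence R_6(3) > 7.


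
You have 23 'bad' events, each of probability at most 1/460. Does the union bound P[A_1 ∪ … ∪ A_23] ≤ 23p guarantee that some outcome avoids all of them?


Union bound: P[∪_{i=1}^{23} A_i] ≤ Σ_i P[A_i] ≤ 23·p = 23·(1/460) = 1/20.
Numerically: 1/20 ≈ 0.0500.
Is 1/20 < 1? YES.
Since P[∪ A_i] ≤ 1/20 < 1, the complement has P[∩ A_i^c] ≥ 1 − 1/20 = 19/20 > 0, so some outcome avoids every A_i.

23·p = 1/20 ≈ 0.0500; existence CERTIFIED by the union bound.


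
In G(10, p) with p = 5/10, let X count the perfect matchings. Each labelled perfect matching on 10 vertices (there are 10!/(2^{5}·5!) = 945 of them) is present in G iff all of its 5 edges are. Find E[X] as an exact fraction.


K_10 has 10!/(2^{5}·5!) = 945 labelled perfect matchings.
For each such perfect matching H, let X_H = 1 if all 5 edges of H are present in G. Then P[X_H = 1] = p^{5} = (1/2)^{5} = 1/32.
By linearity: E[X] = Σ_H E[X_H] = 945 · p^{5} = 945 · 1/32 = 945/32.
Numerically: E[X] ≈ 29.53.

E[X] = 945 · (1/2)^{5} = 945/32 ≈ 29.53.


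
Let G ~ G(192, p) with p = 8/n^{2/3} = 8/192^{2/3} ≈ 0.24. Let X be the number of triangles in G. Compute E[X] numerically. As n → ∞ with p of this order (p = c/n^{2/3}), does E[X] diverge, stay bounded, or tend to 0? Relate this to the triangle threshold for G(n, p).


Number of potential triangles: C(192, 3) = 1161280.
Each occurs with probability p³ ≈ (0.24)³ ≈ 1.38889e-02.
By linearity: E[X] = C(192, 3)·p³ ≈ 1161280 · 1.38889e-02 ≈ 16128.889.
Since α = 2/3 < 1, p = c/n^{2/3} ≫ 1/n is above the triangle threshold p ~ 1/n. Asymptotically E[X] ~ (c³/6)·n^{3(1−α)} = (8³/6)·n^{1} → ∞; triangles are abundant w.h.p.

E[X] ≈ 16128.889; in regime p = Θ(1/n^{2/3}) E[X] diverges (above the triangle threshold p ~ 1/n).


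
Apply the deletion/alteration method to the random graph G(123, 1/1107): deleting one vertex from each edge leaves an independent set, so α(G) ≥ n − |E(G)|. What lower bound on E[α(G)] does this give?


E[|E(G)|] = C(123, 2)·p = 7503 · (1/1107) = 61/9.
E[α(G)] ≥ n − E[|E(G)|] = 123 − 61/9 = 1046/9.
Numerically: ≈ 116.2222.
(This is only a lower bound; the true E[α(G)] may be larger.)

E[α(G)] ≥ 1046/9 ≈ 116.2222.


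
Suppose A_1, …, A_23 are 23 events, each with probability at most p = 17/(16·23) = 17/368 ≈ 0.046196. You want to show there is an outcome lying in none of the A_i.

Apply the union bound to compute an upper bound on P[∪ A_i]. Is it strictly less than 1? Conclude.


Union bound: P[∪_{i=1}^{23} A_i] ≤ Σ_i P[A_i] ≤ 23·p = 23·(17/368) = 17/16.
Numerically: 17/16 ≈ 1.062500.
Is 17/16 < 1? NO.
Since the bound 17/16 is ≥ 1, the union bound is uninformative here; it does NOT by itself certify existence.

23·p = 17/16 ≈ 1.062500; existence NOT certified by the union bound.


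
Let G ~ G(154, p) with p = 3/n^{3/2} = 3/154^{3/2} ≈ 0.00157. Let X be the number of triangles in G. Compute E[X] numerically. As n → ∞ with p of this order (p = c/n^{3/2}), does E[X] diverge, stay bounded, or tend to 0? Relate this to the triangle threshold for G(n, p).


Number of potential triangles: C(154, 3) = 596904.
Each occurs with probability p³ ≈ (0.00157)³ ≈ 3.868303e-09.
By linearity: E[X] = C(154, 3)·p³ ≈ 596904 · 3.868303e-09 ≈ 0.0023.
Since α = 3/2 > 1, p = c/n^{3/2} = o(1/n) is below the triangle threshold p ~ 1/n. Asymptotically E[X] ~ (c³/6)·n^{3(1−α)} = (3³/6)·n^{-1.5} → 0, so by Markov's inequality G has no triangles w.h.p.

E[X] ≈ 0.0023; in regime p = Θ(1/n^{3/2}) E[X] tends to 0 (below the triangle threshold p ~ 1/n).


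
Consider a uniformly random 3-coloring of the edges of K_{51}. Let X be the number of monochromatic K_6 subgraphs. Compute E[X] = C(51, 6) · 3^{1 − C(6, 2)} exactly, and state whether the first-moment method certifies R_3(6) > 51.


E[X] = C(51, 6) · 3^{1 − 15} = 18009460 · 3^{−14} = 18009460/4782969.
As a reduced fraction: E[X] = 18009460/4782969 ≈ 3.7653.
Is E[X] < 1? NO.
Since E[X] ≥ 1, the first-moment bound is inconclusive at n = 51; it does NOT by itself certify R_3(6) > 51.

E[X] = 18009460/4782969 ≈ 3.7653; E[X] ≥ 1; first-moment method inconclusive here.


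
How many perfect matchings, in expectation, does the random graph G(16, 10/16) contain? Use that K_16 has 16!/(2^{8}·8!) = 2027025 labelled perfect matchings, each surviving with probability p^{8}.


K_16 has 16!/(2^{8}·8!) = 2027025 labelled perfect matchings.
For each such perfect matching H, let X_H = 1 if all 8 edges of H are present in G. Then P[X_H = 1] = p^{8} = (5/8)^{8} = 390625/16777216.
By linearity of expectation: E[X] = Σ_H E[X_H] = 2027025 · p^{8} = 2027025 · 390625/16777216 = 791806640625/16777216.
Numerically: E[X] ≈ 4.72e+04.

E[X] = 2027025 · (5/8)^{8} = 791806640625/16777216 ≈ 4.72e+04.


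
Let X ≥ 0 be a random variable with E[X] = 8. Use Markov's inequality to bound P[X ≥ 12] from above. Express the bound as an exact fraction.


μ = E[X] = 8, a = 12.
Markov: P[X ≥ 12] ≤ μ/a = (8)/12 = 2/3.
Numerically: ≈ 0.66667.
(Since a = 12 > μ = 8.00000, the bound 2/3 is < 1 and informative.)

P[X ≥ 12] ≤ 2/3 ≈ 0.66667.


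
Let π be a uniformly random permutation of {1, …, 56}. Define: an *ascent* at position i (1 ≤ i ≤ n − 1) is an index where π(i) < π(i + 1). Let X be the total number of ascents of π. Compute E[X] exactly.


Write X = Σ X_I over i = 1, …, 55, with X_I the indicator of one ascent.
There are 55 indicators.
For each fixed i, the pair (π(i), π(i+1)) is a uniformly random ordered pair of distinct values from {1, …, 56}; by symmetry P[π(i) < π(i+1)] = 1/2.
By linearity: E[X] = 55 · (1/2) = (56 − 1) · (1/2) = 55/2 ≈ 27.5000.

E[X] = 55/2 = 27.5000.


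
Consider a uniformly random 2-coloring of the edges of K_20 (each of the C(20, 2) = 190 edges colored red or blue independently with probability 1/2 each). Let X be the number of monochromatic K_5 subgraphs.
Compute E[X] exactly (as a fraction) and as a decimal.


Let X = Σ_S X_S over the C(20, 5) = 15504 subsets S of size 5, where X_S = 1 if the K_5 on S is monochromatic.
For a fixed S, the K_5 on S has C(5, 2) = 10 edges. P[all 10 edges red] = (1/2)^10, and likewise for blue, so P[monochromatic] = 2·(1/2)^10 = 2^{1 − 10} = 1/512.
By linearity: E[X] = C(20, 5) · 2^{1 − 10} = 15504 · 1/512 = 969/32.
Numerically: E[X] ≈ 30.281250.

E[X] = C(20,5)·2^(1−C(5,2)) = 969/32 ≈ 30.281250.


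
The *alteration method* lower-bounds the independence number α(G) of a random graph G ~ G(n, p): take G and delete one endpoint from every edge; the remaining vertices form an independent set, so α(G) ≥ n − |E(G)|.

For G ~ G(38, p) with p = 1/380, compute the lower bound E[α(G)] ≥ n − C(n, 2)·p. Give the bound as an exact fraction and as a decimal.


E[|E(G)|] = C(38, 2)·p = 703 · (1/380) = 37/20.
E[α(G)] ≥ n − E[|E(G)|] = 38 − 37/20 = 723/20.
Numerically: ≈ 36.15000.
(This is only a lower bound; the true E[α(G)] may be larger.)

E[α(G)] ≥ 723/20 ≈ 36.15000.


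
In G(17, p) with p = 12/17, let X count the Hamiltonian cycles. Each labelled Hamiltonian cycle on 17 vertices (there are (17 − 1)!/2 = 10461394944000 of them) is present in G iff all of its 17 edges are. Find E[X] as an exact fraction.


K_17 has (17 − 1)!/2 = 10461394944000 labelled Hamiltonian cycles.
For each such Hamiltonian cycle H, let X_H = 1 if all 17 edges of H are present in G. Then P[X_H = 1] = p^{17} = (12/17)^{17} = 2218611106740436992/827240261886336764177.
By linearity: E[X] = Σ_H E[X_H] = 10461394944000 · p^{17} = 10461394944000 · 2218611106740436992/827240261886336764177 = 23209767014756651868459368448000/827240261886336764177.
Numerically: E[X] ≈ 2.80569e+10.

E[X] = 10461394944000 · (12/17)^{17} = 23209767014756651868459368448000/827240261886336764177 ≈ 2.80569e+10.


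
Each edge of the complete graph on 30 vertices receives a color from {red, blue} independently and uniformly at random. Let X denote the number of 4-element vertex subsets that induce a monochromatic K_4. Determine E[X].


Let X = Σ_S X_S over the C(30, 4) = 27405 subsets S of size 4, where X_S = 1 if the K_4 on S is monochromatic.
For a fixed S, the K_4 on S has C(4, 2) = 6 edges. P[all 6 edges red] = (1/2)^6, and likewise for blue, so P[monochromatic] = 2·(1/2)^6 = 2^{1 − 6} = 1/32.
Summing: E[X] = C(30, 4) · 2^{1 − 6} = 27405 · 1/32 = 27405/32.
Numerically: E[X] ≈ 856.406250.

E[X] = C(30,4)·2^(1−C(4,2)) = 27405/32 ≈ 856.406250.


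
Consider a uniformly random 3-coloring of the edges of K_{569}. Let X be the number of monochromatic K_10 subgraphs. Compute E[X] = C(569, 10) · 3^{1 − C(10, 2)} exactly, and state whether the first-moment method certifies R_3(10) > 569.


E[X] = C(569, 10) · 3^{1 − 45} = 905357721286137524328 · 3^{−44} = 905357721286137524328/984770902183611232881.
As a reduced fraction: E[X] = 100595302365126391592/109418989131512359209 ≈ 0.91936.
Is E[X] < 1? YES.
Since E[X] < 1, there exists a 3-coloring of K_{569} with no monochromatic K_10; hence R_3(10) > 569.

E[X] = 100595302365126391592/109418989131512359209 ≈ 0.91936; E[X] < 1, so R_3(10) > 569.


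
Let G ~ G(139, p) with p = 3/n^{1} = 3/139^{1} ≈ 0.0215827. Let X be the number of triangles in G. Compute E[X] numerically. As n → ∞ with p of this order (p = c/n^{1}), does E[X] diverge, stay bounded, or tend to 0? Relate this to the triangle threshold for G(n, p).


Number of potential triangles: C(139, 3) = 437989.
Each occurs with probability p³ ≈ (0.0215827)³ ≈ 1.00535482e-05.
By linearity: E[X] = C(139, 3)·p³ ≈ 437989 · 1.00535482e-05 ≈ 4.403344.
Here α = 1, so p = 3/n is exactly at the triangle threshold p ~ 1/n. Asymptotically E[X] → c³/6 = 3³/6 = 9/2 ≈ 4.500000, a bounded constant. In this regime the triangle count is asymptotically Poisson(c³/6).

E[X] ≈ 4.403344; in regime p = Θ(1/n^{1}) E[X] stays bounded (at the triangle threshold p ~ 1/n).


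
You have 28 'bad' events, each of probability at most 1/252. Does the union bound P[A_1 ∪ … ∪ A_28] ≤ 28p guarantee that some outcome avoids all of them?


Union bound: P[∪_{i=1}^{28} A_i] ≤ Σ_i P[A_i] ≤ 28·p = 28·(1/252) = 1/9.
Numerically: 1/9 ≈ 0.11111.
Is 1/9 < 1? YES.
Since P[∪ A_i] ≤ 1/9 < 1, the complement has P[∩ A_i^c] ≥ 1 − 1/9 = 8/9 > 0, so some outcome avoids every A_i.

28·p = 1/9 ≈ 0.11111; existence CERTIFIED by the union bound.


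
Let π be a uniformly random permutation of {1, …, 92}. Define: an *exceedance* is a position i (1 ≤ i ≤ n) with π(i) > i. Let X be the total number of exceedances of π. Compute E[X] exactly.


Write X = Σ_{i=1}^{92} X_i, where X_i = 1_{π(i) > i}.
For each fixed i, π(i) is uniform over {1, …, 92} (marginal of a uniform permutation), so P[π(i) > i] = (n − i)/n. Summing: Σ_{i=1}^{92} (n − i)/n = (0 + 1 + … + 91)/92 = 92(92 − 1)/(2·92) = (92 − 1)/2.
Hence E[X] = Σ_{i=1}^{92} (92 − i)/92 = 91/2 ≈ 45.5000.

E[X] = 91/2 = 45.5000.


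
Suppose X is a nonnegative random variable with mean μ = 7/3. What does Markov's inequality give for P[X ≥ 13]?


μ = E[X] = 7/3, a = 13.
Markov: P[X ≥ 13] ≤ μ/a = (7/3)/13 = 7/39.
Numerically: ≈ 0.179487.
(Since a = 13 > μ = 2.333333, the bound 7/39 is < 1 and informative.)

P[X ≥ 13] ≤ 7/39 ≈ 0.179487.


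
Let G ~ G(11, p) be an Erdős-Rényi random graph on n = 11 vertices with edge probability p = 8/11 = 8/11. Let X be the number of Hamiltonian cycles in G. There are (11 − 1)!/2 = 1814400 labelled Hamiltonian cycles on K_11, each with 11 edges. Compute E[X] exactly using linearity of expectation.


K_11 has (11 − 1)!/2 = 1814400 labelled Hamiltonian cycles.
For each such Hamiltonian cycle H, let X_H = 1 if all 11 edges of H are present in G. Then P[X_H = 1] = p^{11} = (8/11)^{11} = 8589934592/285311670611.
By linearity of expectation: E[X] = Σ_H E[X_H] = 1814400 · p^{11} = 1814400 · 8589934592/285311670611 = 15585577323724800/285311670611.
Numerically: E[X] ≈ 5.463e+04.

E[X] = 1814400 · (8/11)^{11} = 15585577323724800/285311670611 ≈ 5.463e+04.


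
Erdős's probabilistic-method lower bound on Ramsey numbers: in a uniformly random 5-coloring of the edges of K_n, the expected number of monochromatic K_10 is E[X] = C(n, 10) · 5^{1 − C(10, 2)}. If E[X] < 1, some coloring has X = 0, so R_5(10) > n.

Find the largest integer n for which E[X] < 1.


We need C(n, 10) · 5^{1 − 45} < 1, i.e. C(n, 10) < 5^{45 − 1} = 5684341886080801486968994140625.
Check values of n near the boundary:
  n = 5391: C(5391, 10) = 5666344714787188828795213697883; 5666344714787188828795213697883 < 5684341886080801486968994140625? YES
  n = 5392: C(5392, 10) = 5676873040158402483252283957448; 5676873040158402483252283957448 < 5684341886080801486968994140625? YES
  n = 5393: C(5393, 10) = 5687418968154238267170642278008; 5687418968154238267170642278008 < 5684341886080801486968994140625? NO
The largest n with C(n, 10) < 5684341886080801486968994140625 is n = 5392 (where E[X] = 5676873040158402483252283957448/5684341886080801486968994140625 ≈ 0.9987). Hence R_5(10) > 5392, i.e. R_5(10) ≥ 5393.

Largest n = 5392; hence R_5(10) > 5392.


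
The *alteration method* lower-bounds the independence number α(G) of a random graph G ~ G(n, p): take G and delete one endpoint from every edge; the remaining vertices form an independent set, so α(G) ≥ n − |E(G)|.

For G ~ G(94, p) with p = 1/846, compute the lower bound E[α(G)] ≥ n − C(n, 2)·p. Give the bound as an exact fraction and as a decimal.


E[|E(G)|] = C(94, 2)·p = 4371 · (1/846) = 31/6.
E[α(G)] ≥ n − E[|E(G)|] = 94 − 31/6 = 533/6.
Numerically: ≈ 88.833333.
(This is only a lower bound; the true E[α(G)] may be larger.)

E[α(G)] ≥ 533/6 ≈ 88.833333.


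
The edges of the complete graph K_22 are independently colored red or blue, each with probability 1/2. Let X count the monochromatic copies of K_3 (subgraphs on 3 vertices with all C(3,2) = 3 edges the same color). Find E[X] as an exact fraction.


Let X = Σ_S X_S over the C(22, 3) = 1540 subsets S of size 3, where X_S = 1 if the K_3 on S is monochromatic.
For a fixed S, the K_3 on S has C(3, 2) = 3 edges. P[all 3 edges red] = (1/2)^3, and likewise for blue, so P[monochromatic] = 2·(1/2)^3 = 2^{1 − 3} = 1/4.
Summing: E[X] = C(22, 3) · 2^{1 − 3} = 1540 · 1/4 = 385.
Numerically: E[X] ≈ 385.000.

E[X] = C(22,3)·2^(1−C(3,2)) = 385 ≈ 385.000.


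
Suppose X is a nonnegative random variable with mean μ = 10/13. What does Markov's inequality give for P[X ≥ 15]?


μ = E[X] = 10/13, a = 15.
Markov: P[X ≥ 15] ≤ μ/a = (10/13)/15 = 2/39.
Numerically: ≈ 0.051.
(Since a = 15 > μ = 0.769, the bound 2/39 is < 1 and informative.)

P[X ≥ 15] ≤ 2/39 ≈ 0.051.
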